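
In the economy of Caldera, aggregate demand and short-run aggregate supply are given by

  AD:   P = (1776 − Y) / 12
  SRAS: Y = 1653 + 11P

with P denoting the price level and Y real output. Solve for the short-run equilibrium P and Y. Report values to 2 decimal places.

P = 5.35, Y = 1711.83

Rearrange AD to Y = 1776 − 12P.
Set AD = SRAS: 1776 − 12P = 1653 + 11P, so 123 = 23P and P = 5.35.
Substituting into AD, Y = 1776 − 12P = 1711.83.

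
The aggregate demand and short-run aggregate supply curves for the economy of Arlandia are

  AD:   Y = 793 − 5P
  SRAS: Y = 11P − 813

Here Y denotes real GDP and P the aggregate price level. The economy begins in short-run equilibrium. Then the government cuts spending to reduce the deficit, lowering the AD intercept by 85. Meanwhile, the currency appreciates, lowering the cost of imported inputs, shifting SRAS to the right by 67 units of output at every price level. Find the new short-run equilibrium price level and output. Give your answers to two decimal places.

P = 90.88, Y = 253.63

After both shocks: AD is Y = 708 − 5P and SRAS is Y = 11P − 746.
Setting them equal: 1454 = 16P, so P = 90.88.
Substituting into AD, Y = 253.63.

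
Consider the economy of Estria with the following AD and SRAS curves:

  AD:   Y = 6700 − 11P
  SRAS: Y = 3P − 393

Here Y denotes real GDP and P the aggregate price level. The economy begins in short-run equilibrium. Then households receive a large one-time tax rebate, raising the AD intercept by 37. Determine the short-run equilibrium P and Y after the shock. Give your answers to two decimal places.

This is a positive demand shock: AD shifts right.
New AD: Y = 6737 − 11P.
Set AD = SRAS: 6737 − 11P = 3P − 393, so 7130 = 14P and P = 509.29.
Substituting into AD, Y = 1134.86.

P = 509.29, Y = 1134.86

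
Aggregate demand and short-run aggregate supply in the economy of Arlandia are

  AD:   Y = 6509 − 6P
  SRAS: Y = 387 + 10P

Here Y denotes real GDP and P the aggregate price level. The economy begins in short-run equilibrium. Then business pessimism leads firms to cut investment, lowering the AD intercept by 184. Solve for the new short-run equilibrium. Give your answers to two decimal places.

P = 371.13, Y = 4098.25

This is a negative demand shock: AD shifts left.
New AD: Y = 6325 − 6P.
Set AD = SRAS: 6325 − 6P = 387 + 10P, so 5938 = 16P and P = 371.13.
Substituting into AD, Y = 4098.25.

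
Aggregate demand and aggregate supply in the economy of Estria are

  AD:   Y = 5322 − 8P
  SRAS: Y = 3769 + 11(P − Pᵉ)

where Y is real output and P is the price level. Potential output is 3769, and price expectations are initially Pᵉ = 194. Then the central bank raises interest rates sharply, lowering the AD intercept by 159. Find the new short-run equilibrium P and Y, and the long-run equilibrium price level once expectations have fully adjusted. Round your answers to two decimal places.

AD shifts left: new AD is Y = 5163 − 8P. With Pᵉ = 194, SRAS is Y = 1635 + 11P.
Short run: 5163 − 8P = 1635 + 11P gives 3528 = 19P, so P = 185.68 and Y = 5163 − 8P = 3677.53.
Y = 3677.53 is below potential 3769; expectations adjust and SRAS shifts right until Y = 3769.
Long run: on the new AD curve, 3769 = 5163 − 8P gives P = 174.25.

Short run: P = 185.68, Y = 3677.53. Long run: P = 174.25.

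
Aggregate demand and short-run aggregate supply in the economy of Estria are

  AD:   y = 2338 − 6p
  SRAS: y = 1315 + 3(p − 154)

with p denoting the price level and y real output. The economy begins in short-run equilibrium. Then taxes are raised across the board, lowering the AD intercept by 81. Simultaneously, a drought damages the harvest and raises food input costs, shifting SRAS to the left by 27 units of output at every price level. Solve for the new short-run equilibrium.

p = 159, y = 1303

After both shocks: AD is y = 2257 − 6p and SRAS is y = 826 + 3p.
Setting them equal: 1431 = 9p, so p = 159.
y = 2257 − 6·159 = 1303.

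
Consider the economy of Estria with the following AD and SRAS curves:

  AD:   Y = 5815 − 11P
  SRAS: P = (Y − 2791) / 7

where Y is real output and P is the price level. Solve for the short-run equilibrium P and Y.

P = 168, Y = 3967

Rearrange SRAS to Y = 2791 + 7P.
Set AD = SRAS: 5815 − 11P = 2791 + 7P, so 3024 = 18P and P = 168.
Then Y = 5815 − 11·168 = 3967.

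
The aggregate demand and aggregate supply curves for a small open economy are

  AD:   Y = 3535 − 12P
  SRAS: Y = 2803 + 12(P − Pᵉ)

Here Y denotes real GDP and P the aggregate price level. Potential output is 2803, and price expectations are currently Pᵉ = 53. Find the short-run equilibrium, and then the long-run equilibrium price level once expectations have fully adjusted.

Short run: with Pᵉ = 53, SRAS is Y = 2167 + 12P. Setting AD = SRAS gives 1368 = 24P, so P = 57 and Y = 3535 − 12·57 = 2851.
Output 2851 is above potential 2803, so over time expected prices rise and SRAS shifts left until Y returns to 2803.
Long run: Y = 2803 on the AD curve gives 2803 = 3535 − 12P, so P = 61.

Short run: P = 57, Y = 2851. Long run: P = 61.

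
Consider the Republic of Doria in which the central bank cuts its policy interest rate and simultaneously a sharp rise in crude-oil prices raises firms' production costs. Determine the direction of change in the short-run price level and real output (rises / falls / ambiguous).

The first event is a positive demand shock: AD shifts right, which by itself pushes P up and Y up.
The second is an adverse supply shock: SRAS shifts left, which by itself pushes P up and Y down.
Both shocks push P up, so P rises. The two shocks push Y in opposite directions, so the effect on Y is ambiguous.

Price level: rises; output: ambiguous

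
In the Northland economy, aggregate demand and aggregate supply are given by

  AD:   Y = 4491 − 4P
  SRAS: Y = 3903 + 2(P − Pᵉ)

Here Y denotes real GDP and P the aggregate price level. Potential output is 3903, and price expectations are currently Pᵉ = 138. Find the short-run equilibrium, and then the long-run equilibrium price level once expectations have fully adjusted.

Short run: P = 144, Y = 3915. Long run: P = 147.

Short run: with Pᵉ = 138, SRAS is Y = 3627 + 2P. Setting AD = SRAS gives 864 = 6P, so P = 144 and Y = 4491 − 4·144 = 3915.
Output 3915 is above potential 3903, so over time expected prices rise and SRAS shifts left until Y returns to 3903.
Long run: Y = 3903 on the AD curve gives 3903 = 4491 − 4P, so P = 147.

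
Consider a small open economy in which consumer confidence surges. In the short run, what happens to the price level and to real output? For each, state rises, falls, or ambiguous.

This is a positive demand shock: AD shifts right.
Moving along the upward-sloping SRAS curve, P rises and Y rises.

Price level: rises; output: rises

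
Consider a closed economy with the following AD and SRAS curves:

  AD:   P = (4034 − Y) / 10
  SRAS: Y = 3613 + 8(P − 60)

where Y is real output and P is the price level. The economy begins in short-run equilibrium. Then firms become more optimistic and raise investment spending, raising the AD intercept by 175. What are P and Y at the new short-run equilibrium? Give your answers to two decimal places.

This is a positive demand shock: AD shifts right.
New AD: Y = 4209 − 10P.
SRAS can be written Y = 3133 + 8P.
Set AD = SRAS: 4209 − 10P = 3133 + 8P, so 1076 = 18P and P = 59.78.
Substituting into AD, Y = 3611.22.

P = 59.78, Y = 3611.22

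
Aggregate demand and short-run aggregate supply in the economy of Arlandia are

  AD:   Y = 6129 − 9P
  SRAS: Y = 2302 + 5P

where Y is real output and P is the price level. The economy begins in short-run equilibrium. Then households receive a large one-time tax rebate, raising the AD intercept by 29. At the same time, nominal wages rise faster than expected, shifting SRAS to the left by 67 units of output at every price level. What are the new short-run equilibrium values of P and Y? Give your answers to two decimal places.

P = 280.21, Y = 3636.07

After both shocks: AD is Y = 6158 − 9P and SRAS is Y = 2235 + 5P.
Setting them equal: 3923 = 14P, so P = 280.21.
Substituting into AD, Y = 3636.07.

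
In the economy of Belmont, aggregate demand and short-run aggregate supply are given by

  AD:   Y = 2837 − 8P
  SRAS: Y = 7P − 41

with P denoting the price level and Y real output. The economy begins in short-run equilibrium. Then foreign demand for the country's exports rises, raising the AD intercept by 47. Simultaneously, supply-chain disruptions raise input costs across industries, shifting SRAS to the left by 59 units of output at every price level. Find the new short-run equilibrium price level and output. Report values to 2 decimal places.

After both shocks: AD is Y = 2884 − 8P and SRAS is Y = 7P − 100.
Setting them equal: 2984 = 15P, so P = 198.93.
Substituting into AD, Y = 1292.53.

P = 198.93, Y = 1292.53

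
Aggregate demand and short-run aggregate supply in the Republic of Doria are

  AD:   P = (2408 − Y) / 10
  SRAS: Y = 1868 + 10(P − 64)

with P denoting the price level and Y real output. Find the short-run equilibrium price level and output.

Write SRAS as Y = 1868 + 10P − 640 = 1228 + 10P.
Rearrange AD to Y = 2408 − 10P.
Set AD = SRAS: 2408 − 10P = 1228 + 10P, so 1180 = 20P and P = 59.
Then Y = 2408 − 10·59 = 1818.

P = 59, Y = 1818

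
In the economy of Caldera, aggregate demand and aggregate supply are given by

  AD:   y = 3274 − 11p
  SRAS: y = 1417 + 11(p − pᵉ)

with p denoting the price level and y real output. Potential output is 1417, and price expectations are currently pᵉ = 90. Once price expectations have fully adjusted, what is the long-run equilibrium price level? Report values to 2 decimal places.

Short run: with pᵉ = 90, SRAS is y = 427 + 11p. Setting AD = SRAS gives 2847 = 22p, so p = 129.41 and y = 3274 − 11p = 1850.50.
Output 1850.50 is above potential 1417, so over time expected prices rise and SRAS shifts left until y returns to 1417.
Long run: y = 1417 on the AD curve gives 1417 = 3274 − 11p, so p = 168.82.

Long-run p = 168.82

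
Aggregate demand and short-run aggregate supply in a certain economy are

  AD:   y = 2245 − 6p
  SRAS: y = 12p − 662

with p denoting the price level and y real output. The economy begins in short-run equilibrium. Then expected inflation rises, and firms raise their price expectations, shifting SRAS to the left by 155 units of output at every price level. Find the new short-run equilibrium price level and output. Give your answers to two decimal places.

p = 170.11, y = 1224.33

This is a negative supply shock: SRAS shifts left.
New SRAS: y = 12p − 817.
Set AD = SRAS: 2245 − 6p = 12p − 817, so 3062 = 18p and p = 170.11.
Substituting into AD, y = 1224.33.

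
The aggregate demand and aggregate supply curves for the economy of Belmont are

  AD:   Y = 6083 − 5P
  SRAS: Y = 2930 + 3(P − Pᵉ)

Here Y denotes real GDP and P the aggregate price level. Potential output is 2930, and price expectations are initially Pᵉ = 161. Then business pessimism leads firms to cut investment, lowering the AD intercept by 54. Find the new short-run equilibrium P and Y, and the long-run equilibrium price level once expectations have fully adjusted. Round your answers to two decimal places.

Short run: P = 447.75, Y = 3790.25. Long run: P = 619.80.

AD shifts left: new AD is Y = 6029 − 5P. With Pᵉ = 161, SRAS is Y = 2447 + 3P.
Short run: 6029 − 5P = 2447 + 3P gives 3582 = 8P, so P = 447.75 and Y = 6029 − 5P = 3790.25.
Y = 3790.25 is above potential 2930; expectations adjust and SRAS shifts left until Y = 2930.
Long run: on the new AD curve, 2930 = 6029 − 5P gives P = 619.80.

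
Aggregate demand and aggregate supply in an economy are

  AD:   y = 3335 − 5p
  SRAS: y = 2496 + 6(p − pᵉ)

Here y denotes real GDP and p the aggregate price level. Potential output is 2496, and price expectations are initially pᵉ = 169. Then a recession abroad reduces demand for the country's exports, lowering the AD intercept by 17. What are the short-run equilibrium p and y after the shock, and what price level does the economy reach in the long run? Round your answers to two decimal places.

AD shifts left: new AD is y = 3318 − 5p. With pᵉ = 169, SRAS is y = 1482 + 6p.
Short run: 3318 − 5p = 1482 + 6p gives 1836 = 11p, so p = 166.91 and y = 3318 − 5p = 2483.45.
y = 2483.45 is below potential 2496; expectations adjust and SRAS shifts right until y = 2496.
Long run: on the new AD curve, 2496 = 3318 − 5p gives p = 164.40.

Short run: p = 166.91, y = 2483.45. Long run: p = 164.40.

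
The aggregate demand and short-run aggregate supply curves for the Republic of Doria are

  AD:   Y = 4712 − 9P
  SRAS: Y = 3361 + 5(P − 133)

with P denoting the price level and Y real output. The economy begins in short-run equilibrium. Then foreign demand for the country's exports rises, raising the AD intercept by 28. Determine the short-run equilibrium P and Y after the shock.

This is a positive demand shock: AD shifts right.
New AD: Y = 4740 − 9P.
SRAS can be written Y = 2696 + 5P.
Set AD = SRAS: 4740 − 9P = 2696 + 5P, so 2044 = 14P and P = 146.
Y = 4740 − 9·146 = 3426.

P = 146, Y = 3426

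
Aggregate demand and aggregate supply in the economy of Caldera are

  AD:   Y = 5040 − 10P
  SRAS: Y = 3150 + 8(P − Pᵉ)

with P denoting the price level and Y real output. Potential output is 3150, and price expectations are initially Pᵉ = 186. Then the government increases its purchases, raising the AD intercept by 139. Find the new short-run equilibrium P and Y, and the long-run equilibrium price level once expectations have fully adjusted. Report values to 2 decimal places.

AD shifts right: new AD is Y = 5179 − 10P. With Pᵉ = 186, SRAS is Y = 1662 + 8P.
Short run: 5179 − 10P = 1662 + 8P gives 3517 = 18P, so P = 195.39 and Y = 5179 − 10P = 3225.11.
Y = 3225.11 is above potential 3150; expectations adjust and SRAS shifts left until Y = 3150.
Long run: on the new AD curve, 3150 = 5179 − 10P gives P = 202.90.

Short run: P = 195.39, Y = 3225.11. Long run: P = 202.90.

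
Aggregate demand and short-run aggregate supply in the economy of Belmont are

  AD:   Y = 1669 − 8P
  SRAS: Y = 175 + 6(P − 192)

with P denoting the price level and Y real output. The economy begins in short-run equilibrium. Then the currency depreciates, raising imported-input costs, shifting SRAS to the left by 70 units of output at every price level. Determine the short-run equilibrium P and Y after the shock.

This is a negative supply shock: SRAS shifts left.
New SRAS: Y = 6P − 1047.
Set AD = SRAS: 1669 − 8P = 6P − 1047, so 2716 = 14P and P = 194.
Y = 1669 − 8·194 = 117.

P = 194, Y = 117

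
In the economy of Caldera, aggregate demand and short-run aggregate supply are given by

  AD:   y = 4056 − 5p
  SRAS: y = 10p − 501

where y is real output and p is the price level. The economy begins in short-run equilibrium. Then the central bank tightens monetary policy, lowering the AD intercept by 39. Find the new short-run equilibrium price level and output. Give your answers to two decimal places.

p = 301.20, y = 2511.00

This is a negative demand shock: AD shifts left.
New AD: y = 4017 − 5p.
Set AD = SRAS: 4017 − 5p = 10p − 501, so 4518 = 15p and p = 301.20.
Substituting into AD, y = 2511.00.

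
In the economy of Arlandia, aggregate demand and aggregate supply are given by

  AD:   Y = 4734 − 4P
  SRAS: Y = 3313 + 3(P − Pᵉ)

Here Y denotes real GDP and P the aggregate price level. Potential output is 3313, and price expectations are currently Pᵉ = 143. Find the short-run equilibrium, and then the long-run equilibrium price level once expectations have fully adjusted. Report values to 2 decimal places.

Short run: with Pᵉ = 143, SRAS is Y = 2884 + 3P. Setting AD = SRAS gives 1850 = 7P, so P = 264.29 and Y = 4734 − 4P = 3676.86.
Output 3676.86 is above potential 3313, so over time expected prices rise and SRAS shifts left until Y returns to 3313.
Long run: Y = 3313 on the AD curve gives 3313 = 4734 − 4P, so P = 355.25.

Short run: P = 264.29, Y = 3676.86. Long run: P = 355.25.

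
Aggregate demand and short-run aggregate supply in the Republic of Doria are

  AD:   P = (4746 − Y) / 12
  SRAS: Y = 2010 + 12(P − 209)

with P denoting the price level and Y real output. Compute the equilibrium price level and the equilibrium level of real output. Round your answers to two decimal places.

P = 218.50, Y = 2124.00

Write SRAS as Y = 2010 + 12P − 2508 = 12P − 498.
Rearrange AD to Y = 4746 − 12P.
Set AD = SRAS: 4746 − 12P = 12P − 498, so 5244 = 24P and P = 218.50.
Substituting into AD, Y = 4746 − 12P = 2124.00.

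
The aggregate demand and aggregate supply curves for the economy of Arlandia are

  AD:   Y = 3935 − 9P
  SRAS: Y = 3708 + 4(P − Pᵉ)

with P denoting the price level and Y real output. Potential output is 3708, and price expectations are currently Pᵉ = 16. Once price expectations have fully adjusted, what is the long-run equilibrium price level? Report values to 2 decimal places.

Long-run P = 25.22

Short run: with Pᵉ = 16, SRAS is Y = 3644 + 4P. Setting AD = SRAS gives 291 = 13P, so P = 22.38 and Y = 3935 − 9P = 3733.54.
Output 3733.54 is above potential 3708, so over time expected prices rise and SRAS shifts left until Y returns to 3708.
Long run: Y = 3708 on the AD curve gives 3708 = 3935 − 9P, so P = 25.22.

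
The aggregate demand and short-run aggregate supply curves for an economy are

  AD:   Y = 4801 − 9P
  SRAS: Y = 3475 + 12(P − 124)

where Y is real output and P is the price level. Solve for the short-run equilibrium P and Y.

Write SRAS as Y = 3475 + 12P − 1488 = 1987 + 12P.
Set AD = SRAS: 4801 − 9P = 1987 + 12P, so 2814 = 21P and P = 134.
Then Y = 4801 − 9·134 = 3595.

P = 134, Y = 3595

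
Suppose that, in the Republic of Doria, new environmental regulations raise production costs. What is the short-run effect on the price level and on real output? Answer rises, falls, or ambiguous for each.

This is an adverse supply shock: SRAS shifts left.
Moving along the downward-sloping AD curve, P rises and Y falls.

Price level: rises; output: falls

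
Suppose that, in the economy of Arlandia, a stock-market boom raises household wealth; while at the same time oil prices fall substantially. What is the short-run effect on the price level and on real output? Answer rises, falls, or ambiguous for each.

The first event is a positive demand shock: AD shifts right, which by itself pushes P up and Y up.
The second is a favourable supply shock: SRAS shifts right, which by itself pushes P down and Y up.
The two shocks push P in opposite directions, so the effect on P is ambiguous. Both shocks push Y up, so Y rises.

Price level: ambiguous; output: rises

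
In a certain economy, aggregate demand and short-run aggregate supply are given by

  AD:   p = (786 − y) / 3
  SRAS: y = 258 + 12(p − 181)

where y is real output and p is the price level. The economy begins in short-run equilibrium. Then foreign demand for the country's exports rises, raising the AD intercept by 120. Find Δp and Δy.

Δp = +8, Δy = +96

This is a positive demand shock: AD shifts right.
New AD: y = 906 − 3p.
SRAS can be written y = 12p − 1914.
Set AD = SRAS: 906 − 3p = 12p − 1914, so 2820 = 15p and p = 188.
y = 906 − 3·188 = 342.
Initially p = 180, y = 246, so Δp = +8 and Δy = +96.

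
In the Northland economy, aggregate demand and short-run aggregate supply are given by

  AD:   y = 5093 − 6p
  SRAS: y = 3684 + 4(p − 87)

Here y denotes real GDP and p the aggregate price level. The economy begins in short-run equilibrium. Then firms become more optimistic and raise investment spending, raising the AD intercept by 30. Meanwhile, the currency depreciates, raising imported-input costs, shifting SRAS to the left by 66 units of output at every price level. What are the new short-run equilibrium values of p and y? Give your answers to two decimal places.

After both shocks: AD is y = 5123 − 6p and SRAS is y = 3270 + 4p.
Setting them equal: 1853 = 10p, so p = 185.30.
Substituting into AD, y = 4011.20.

p = 185.30, y = 4011.20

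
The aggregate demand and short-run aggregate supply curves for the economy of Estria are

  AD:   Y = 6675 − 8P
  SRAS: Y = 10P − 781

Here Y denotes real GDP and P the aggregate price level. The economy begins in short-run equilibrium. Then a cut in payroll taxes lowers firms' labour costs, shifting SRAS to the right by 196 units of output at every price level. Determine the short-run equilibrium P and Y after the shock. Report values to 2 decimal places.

P = 403.33, Y = 3448.33

This is a positive supply shock: SRAS shifts right.
New SRAS: Y = 10P − 585.
Set AD = SRAS: 6675 − 8P = 10P − 585, so 7260 = 18P and P = 403.33.
Substituting into AD, Y = 3448.33.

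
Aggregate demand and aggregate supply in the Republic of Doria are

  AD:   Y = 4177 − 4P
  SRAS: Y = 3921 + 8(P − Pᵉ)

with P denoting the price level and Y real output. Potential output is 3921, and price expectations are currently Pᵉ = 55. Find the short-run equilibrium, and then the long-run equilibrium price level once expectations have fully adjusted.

Short run: with Pᵉ = 55, SRAS is Y = 3481 + 8P. Setting AD = SRAS gives 696 = 12P, so P = 58 and Y = 4177 − 4·58 = 3945.
Output 3945 is above potential 3921, so over time expected prices rise and SRAS shifts left until Y returns to 3921.
Long run: Y = 3921 on the AD curve gives 3921 = 4177 − 4P, so P = 64.

Short run: P = 58, Y = 3945. Long run: P = 64.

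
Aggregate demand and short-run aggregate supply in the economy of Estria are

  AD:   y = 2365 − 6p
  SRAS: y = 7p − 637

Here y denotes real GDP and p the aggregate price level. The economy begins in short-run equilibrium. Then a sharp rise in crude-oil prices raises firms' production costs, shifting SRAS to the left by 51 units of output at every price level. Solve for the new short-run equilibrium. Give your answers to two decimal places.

p = 234.85, y = 955.92

This is a negative supply shock: SRAS shifts left.
New SRAS: y = 7p − 688.
Set AD = SRAS: 2365 − 6p = 7p − 688, so 3053 = 13p and p = 234.85.
Substituting into AD, y = 955.92.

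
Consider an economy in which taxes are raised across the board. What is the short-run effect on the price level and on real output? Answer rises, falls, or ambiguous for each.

This is a negative demand shock: AD shifts left.
Moving along the upward-sloping SRAS curve, P falls and Y falls.

Price level: falls; output: falls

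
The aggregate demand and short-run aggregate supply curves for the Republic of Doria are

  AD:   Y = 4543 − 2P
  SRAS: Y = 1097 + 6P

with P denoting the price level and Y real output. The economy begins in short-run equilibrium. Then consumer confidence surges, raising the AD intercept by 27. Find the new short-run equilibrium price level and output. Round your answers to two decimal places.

This is a positive demand shock: AD shifts right.
New AD: Y = 4570 − 2P.
Set AD = SRAS: 4570 − 2P = 1097 + 6P, so 3473 = 8P and P = 434.13.
Substituting into AD, Y = 3701.75.

P = 434.13, Y = 3701.75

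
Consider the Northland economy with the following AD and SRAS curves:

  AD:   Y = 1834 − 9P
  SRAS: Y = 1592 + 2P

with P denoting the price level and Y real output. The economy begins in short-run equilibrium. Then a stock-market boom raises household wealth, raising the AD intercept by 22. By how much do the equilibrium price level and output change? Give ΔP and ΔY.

ΔP = +2, ΔY = +4

This is a positive demand shock: AD shifts right.
New AD: Y = 1856 − 9P.
Set AD = SRAS: 1856 − 9P = 1592 + 2P, so 264 = 11P and P = 24.
Y = 1856 − 9·24 = 1640.
Initially P = 22, Y = 1636, so ΔP = +2 and ΔY = +4.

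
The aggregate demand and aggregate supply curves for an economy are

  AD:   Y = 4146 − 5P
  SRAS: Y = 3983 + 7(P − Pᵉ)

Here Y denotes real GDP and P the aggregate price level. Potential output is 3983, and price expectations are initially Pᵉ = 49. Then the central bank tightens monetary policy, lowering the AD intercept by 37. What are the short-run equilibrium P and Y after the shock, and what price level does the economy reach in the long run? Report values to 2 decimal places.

Short run: P = 39.08, Y = 3913.58. Long run: P = 25.20.

AD shifts left: new AD is Y = 4109 − 5P. With Pᵉ = 49, SRAS is Y = 3640 + 7P.
Short run: 4109 − 5P = 3640 + 7P gives 469 = 12P, so P = 39.08 and Y = 4109 − 5P = 3913.58.
Y = 3913.58 is below potential 3983; expectations adjust and SRAS shifts right until Y = 3983.
Long run: on the new AD curve, 3983 = 4109 − 5P gives P = 25.20.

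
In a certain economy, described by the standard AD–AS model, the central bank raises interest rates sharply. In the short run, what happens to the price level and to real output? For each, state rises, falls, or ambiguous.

This is a negative demand shock: AD shifts left.
Moving along the upward-sloping SRAS curve, P falls and Y falls.

Price level: falls; output: falls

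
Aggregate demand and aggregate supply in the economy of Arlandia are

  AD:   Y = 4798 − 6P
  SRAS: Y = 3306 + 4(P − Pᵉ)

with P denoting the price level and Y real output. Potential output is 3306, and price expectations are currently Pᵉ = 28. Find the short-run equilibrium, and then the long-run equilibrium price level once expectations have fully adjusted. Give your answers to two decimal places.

Short run: with Pᵉ = 28, SRAS is Y = 3194 + 4P. Setting AD = SRAS gives 1604 = 10P, so P = 160.40 and Y = 4798 − 6P = 3835.60.
Output 3835.60 is above potential 3306, so over time expected prices rise and SRAS shifts left until Y returns to 3306.
Long run: Y = 3306 on the AD curve gives 3306 = 4798 − 6P, so P = 248.67.

Short run: P = 160.40, Y = 3835.60. Long run: P = 248.67.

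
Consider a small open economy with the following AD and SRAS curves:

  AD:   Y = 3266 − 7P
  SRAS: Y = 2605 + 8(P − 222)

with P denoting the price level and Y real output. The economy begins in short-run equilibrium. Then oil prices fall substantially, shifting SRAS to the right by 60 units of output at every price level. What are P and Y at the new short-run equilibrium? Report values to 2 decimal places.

This is a positive supply shock: SRAS shifts right.
New SRAS: Y = 889 + 8P.
Set AD = SRAS: 3266 − 7P = 889 + 8P, so 2377 = 15P and P = 158.47.
Substituting into AD, Y = 2156.73.

P = 158.47, Y = 2156.73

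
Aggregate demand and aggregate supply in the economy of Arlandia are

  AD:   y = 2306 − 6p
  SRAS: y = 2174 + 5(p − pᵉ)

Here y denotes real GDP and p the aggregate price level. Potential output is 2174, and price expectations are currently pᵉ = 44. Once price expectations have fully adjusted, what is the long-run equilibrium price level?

Short run: with pᵉ = 44, SRAS is y = 1954 + 5p. Setting AD = SRAS gives 352 = 11p, so p = 32 and y = 2306 − 6·32 = 2114.
Output 2114 is below potential 2174, so over time expected prices fall and SRAS shifts right until y returns to 2174.
Long run: y = 2174 on the AD curve gives 2174 = 2306 − 6p, so p = 22.

Long-run p = 22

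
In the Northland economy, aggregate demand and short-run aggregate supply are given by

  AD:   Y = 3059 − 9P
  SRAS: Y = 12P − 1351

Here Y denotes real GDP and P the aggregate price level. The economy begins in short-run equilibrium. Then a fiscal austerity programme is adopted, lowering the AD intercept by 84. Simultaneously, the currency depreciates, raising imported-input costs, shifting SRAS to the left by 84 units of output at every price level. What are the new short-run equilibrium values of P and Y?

After both shocks: AD is Y = 2975 − 9P and SRAS is Y = 12P − 1435.
Setting them equal: 4410 = 21P, so P = 210.
Y = 2975 − 9·210 = 1085.

P = 210, Y = 1085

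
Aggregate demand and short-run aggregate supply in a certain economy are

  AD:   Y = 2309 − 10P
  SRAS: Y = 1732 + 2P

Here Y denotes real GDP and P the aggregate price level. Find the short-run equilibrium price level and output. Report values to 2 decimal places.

Set AD = SRAS: 2309 − 10P = 1732 + 2P, so 577 = 12P and P = 48.08.
Substituting into AD, Y = 2309 − 10P = 1828.17.

P = 48.08, Y = 1828.17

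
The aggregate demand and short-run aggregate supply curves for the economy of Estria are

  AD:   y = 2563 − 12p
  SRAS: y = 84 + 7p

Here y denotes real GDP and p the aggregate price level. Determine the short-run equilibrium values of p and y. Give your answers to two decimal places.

p = 130.47, y = 997.32

Set AD = SRAS: 2563 − 12p = 84 + 7p, so 2479 = 19p and p = 130.47.
Substituting into AD, y = 2563 − 12p = 997.32.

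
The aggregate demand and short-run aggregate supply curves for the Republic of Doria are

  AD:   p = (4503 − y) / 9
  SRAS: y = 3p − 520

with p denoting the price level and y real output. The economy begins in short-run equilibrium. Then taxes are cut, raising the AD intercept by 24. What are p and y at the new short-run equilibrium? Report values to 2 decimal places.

This is a positive demand shock: AD shifts right.
New AD: y = 4527 − 9p.
Set AD = SRAS: 4527 − 9p = 3p − 520, so 5047 = 12p and p = 420.58.
Substituting into AD, y = 741.75.

p = 420.58, y = 741.75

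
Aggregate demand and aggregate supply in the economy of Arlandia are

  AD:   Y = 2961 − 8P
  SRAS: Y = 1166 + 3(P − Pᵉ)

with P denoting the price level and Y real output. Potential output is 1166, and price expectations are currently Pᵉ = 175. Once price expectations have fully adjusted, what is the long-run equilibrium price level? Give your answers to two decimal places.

Short run: with Pᵉ = 175, SRAS is Y = 641 + 3P. Setting AD = SRAS gives 2320 = 11P, so P = 210.91 and Y = 2961 − 8P = 1273.73.
Output 1273.73 is above potential 1166, so over time expected prices rise and SRAS shifts left until Y returns to 1166.
Long run: Y = 1166 on the AD curve gives 1166 = 2961 − 8P, so P = 224.38.

Long-run P = 224.38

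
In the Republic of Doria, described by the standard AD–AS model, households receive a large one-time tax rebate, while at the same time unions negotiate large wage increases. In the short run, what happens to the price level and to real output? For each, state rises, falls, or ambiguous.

The first event is a positive demand shock: AD shifts right, which by itself pushes P up and Y up.
The second is an adverse supply shock: SRAS shifts left, which by itself pushes P up and Y down.
Both shocks push P up, so P rises. The two shocks push Y in opposite directions, so the effect on Y is ambiguous.

Price level: rises; output: ambiguous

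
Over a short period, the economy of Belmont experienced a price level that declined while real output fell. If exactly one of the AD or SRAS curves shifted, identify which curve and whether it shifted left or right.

P fell and Y fell. An AD shift moves P and Y in the same direction; an SRAS shift moves them in opposite directions.
Here P and Y moved in the same direction, so the AD curve shifted.
Since Y fell, AD shifted left.

AD shifted left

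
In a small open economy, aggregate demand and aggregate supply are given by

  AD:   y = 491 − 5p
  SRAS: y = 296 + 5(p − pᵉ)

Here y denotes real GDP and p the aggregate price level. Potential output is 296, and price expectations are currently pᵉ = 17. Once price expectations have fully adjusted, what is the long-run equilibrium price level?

Long-run p = 39

Short run: with pᵉ = 17, SRAS is y = 211 + 5p. Setting AD = SRAS gives 280 = 10p, so p = 28 and y = 491 − 5·28 = 351.
Output 351 is above potential 296, so over time expected prices rise and SRAS shifts left until y returns to 296.
Long run: y = 296 on the AD curve gives 296 = 491 − 5p, so p = 39.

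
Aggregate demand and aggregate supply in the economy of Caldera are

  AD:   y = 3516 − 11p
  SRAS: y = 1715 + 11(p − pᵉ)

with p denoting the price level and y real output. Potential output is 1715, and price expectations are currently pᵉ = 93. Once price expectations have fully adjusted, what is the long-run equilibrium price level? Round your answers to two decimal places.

Short run: with pᵉ = 93, SRAS is y = 692 + 11p. Setting AD = SRAS gives 2824 = 22p, so p = 128.36 and y = 3516 − 11p = 2104.00.
Output 2104.00 is above potential 1715, so over time expected prices rise and SRAS shifts left until y returns to 1715.
Long run: y = 1715 on the AD curve gives 1715 = 3516 − 11p, so p = 163.73.

Long-run p = 163.73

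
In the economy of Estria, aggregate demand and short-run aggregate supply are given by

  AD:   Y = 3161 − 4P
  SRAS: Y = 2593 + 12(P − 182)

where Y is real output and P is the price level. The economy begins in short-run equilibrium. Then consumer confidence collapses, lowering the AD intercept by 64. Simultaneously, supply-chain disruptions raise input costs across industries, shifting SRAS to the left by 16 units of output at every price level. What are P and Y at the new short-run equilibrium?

After both shocks: AD is Y = 3097 − 4P and SRAS is Y = 393 + 12P.
Setting them equal: 2704 = 16P, so P = 169.
Y = 3097 − 4·169 = 2421.

P = 169, Y = 2421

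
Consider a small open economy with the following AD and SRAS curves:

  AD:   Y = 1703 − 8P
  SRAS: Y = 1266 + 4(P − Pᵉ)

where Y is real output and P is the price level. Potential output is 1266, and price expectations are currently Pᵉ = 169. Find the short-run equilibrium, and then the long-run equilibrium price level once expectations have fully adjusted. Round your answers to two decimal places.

Short run: with Pᵉ = 169, SRAS is Y = 590 + 4P. Setting AD = SRAS gives 1113 = 12P, so P = 92.75 and Y = 1703 − 8P = 961.00.
Output 961.00 is below potential 1266, so over time expected prices fall and SRAS shifts right until Y returns to 1266.
Long run: Y = 1266 on the AD curve gives 1266 = 1703 − 8P, so P = 54.63.

Short run: P = 92.75, Y = 961.00. Long run: P = 54.63.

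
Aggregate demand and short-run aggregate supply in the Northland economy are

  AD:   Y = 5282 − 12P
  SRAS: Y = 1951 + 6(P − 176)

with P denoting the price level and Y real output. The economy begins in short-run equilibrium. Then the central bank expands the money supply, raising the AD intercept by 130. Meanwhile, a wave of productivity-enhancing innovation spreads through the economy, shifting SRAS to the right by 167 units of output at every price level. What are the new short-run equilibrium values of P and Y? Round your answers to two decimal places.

After both shocks: AD is Y = 5412 − 12P and SRAS is Y = 1062 + 6P.
Setting them equal: 4350 = 18P, so P = 241.67.
Substituting into AD, Y = 2512.00.

P = 241.67, Y = 2512.00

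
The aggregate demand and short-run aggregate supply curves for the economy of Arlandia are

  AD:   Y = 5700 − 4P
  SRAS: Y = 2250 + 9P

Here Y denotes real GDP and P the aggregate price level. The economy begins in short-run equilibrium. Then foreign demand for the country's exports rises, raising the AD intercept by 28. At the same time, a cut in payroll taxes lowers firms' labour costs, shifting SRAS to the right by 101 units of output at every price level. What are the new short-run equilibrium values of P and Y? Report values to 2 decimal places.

P = 259.77, Y = 4688.92

After both shocks: AD is Y = 5728 − 4P and SRAS is Y = 2351 + 9P.
Setting them equal: 3377 = 13P, so P = 259.77.
Substituting into AD, Y = 4688.92.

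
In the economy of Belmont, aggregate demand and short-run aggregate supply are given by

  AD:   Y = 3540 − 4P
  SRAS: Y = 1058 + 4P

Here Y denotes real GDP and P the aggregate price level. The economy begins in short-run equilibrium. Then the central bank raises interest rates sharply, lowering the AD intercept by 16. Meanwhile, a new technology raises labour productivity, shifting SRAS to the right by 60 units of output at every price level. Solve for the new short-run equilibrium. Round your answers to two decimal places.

After both shocks: AD is Y = 3524 − 4P and SRAS is Y = 1118 + 4P.
Setting them equal: 2406 = 8P, so P = 300.75.
Substituting into AD, Y = 2321.00.

P = 300.75, Y = 2321.00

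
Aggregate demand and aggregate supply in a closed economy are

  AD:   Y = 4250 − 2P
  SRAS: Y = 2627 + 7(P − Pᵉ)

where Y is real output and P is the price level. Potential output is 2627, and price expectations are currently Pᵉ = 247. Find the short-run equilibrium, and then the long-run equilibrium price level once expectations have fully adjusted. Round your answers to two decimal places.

Short run: with Pᵉ = 247, SRAS is Y = 898 + 7P. Setting AD = SRAS gives 3352 = 9P, so P = 372.44 and Y = 4250 − 2P = 3505.11.
Output 3505.11 is above potential 2627, so over time expected prices rise and SRAS shifts left until Y returns to 2627.
Long run: Y = 2627 on the AD curve gives 2627 = 4250 − 2P, so P = 811.50.

Short run: P = 372.44, Y = 3505.11. Long run: P = 811.50.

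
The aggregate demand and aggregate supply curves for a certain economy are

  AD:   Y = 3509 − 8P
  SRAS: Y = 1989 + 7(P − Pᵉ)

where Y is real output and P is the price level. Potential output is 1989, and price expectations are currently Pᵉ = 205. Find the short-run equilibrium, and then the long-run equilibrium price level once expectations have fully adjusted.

Short run: with Pᵉ = 205, SRAS is Y = 554 + 7P. Setting AD = SRAS gives 2955 = 15P, so P = 197 and Y = 3509 − 8·197 = 1933.
Output 1933 is below potential 1989, so over time expected prices fall and SRAS shifts right until Y returns to 1989.
Long run: Y = 1989 on the AD curve gives 1989 = 3509 − 8P, so P = 190.

Short run: P = 197, Y = 1933. Long run: P = 190.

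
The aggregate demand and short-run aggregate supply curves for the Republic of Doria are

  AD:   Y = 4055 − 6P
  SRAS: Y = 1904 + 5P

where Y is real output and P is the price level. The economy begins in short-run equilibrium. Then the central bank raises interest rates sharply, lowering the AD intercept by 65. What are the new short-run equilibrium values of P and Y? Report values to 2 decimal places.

This is a negative demand shock: AD shifts left.
New AD: Y = 3990 − 6P.
Set AD = SRAS: 3990 − 6P = 1904 + 5P, so 2086 = 11P and P = 189.64.
Substituting into AD, Y = 2852.18.

P = 189.64, Y = 2852.18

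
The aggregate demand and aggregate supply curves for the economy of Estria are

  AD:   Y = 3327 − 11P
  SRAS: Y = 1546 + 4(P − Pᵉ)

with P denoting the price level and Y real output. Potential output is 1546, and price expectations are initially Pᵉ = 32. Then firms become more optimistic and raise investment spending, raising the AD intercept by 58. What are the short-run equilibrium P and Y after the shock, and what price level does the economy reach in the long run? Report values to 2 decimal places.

Short run: P = 131.13, Y = 1942.53. Long run: P = 167.18.

AD shifts right: new AD is Y = 3385 − 11P. With Pᵉ = 32, SRAS is Y = 1418 + 4P.
Short run: 3385 − 11P = 1418 + 4P gives 1967 = 15P, so P = 131.13 and Y = 3385 − 11P = 1942.53.
Y = 1942.53 is above potential 1546; expectations adjust and SRAS shifts left until Y = 1546.
Long run: on the new AD curve, 1546 = 3385 − 11P gives P = 167.18.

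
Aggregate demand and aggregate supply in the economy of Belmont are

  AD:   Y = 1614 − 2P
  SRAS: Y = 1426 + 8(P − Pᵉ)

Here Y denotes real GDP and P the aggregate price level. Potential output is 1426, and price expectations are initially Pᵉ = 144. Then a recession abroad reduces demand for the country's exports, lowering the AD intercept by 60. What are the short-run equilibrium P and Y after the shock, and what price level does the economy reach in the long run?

Short run: P = 128, Y = 1298. Long run: P = 64.

AD shifts left: new AD is Y = 1554 − 2P. With Pᵉ = 144, SRAS is Y = 274 + 8P.
Short run: 1554 − 2P = 274 + 8P gives 1280 = 10P, so P = 128 and Y = 1554 − 2·128 = 1298.
Y = 1298 is below potential 1426; expectations adjust and SRAS shifts right until Y = 1426.
Long run: on the new AD curve, 1426 = 1554 − 2P gives P = 64.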